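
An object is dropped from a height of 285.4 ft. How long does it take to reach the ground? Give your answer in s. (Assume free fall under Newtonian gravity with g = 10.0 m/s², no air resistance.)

h = 285.4 ft × 0.3048 = 86.9899 m
t = √(2h/g) = √(2 × 86.9899 / 10.0) = 4.171 s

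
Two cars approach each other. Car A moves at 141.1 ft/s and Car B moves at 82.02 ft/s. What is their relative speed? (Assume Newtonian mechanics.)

v_rel = v_A + v_B = 141.1 + 82.02 = 223.12 ft/s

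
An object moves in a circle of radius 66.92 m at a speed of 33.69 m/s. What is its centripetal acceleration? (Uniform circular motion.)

a_c = v²/r = 33.69²/66.92 = 1135.0161/66.92 = 16.96 m/s²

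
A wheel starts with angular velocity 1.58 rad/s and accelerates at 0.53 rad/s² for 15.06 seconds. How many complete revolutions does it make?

θ = ω₀t + ½αt² = 1.58×15.06 + ½×0.53×15.06² = 83.897754 rad
Total revolutions = θ/(2π) = 83.897754/(2π) = 13.35
Complete revolutions = ⌊13.35⌋ = 13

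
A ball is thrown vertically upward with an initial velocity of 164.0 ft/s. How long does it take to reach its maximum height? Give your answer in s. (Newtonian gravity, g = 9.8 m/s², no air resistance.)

v₀ = 164.0 ft/s × 0.3048 = 49.9872 m/s
t_up = v₀ / g = 49.9872 / 9.8 = 5.101 s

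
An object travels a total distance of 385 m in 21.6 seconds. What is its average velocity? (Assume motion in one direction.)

v_avg = Δd / Δt = 385 / 21.6 = 17.82 m/s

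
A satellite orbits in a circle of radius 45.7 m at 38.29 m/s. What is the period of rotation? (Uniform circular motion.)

T = 2πr/v = 2π×45.7/38.29 = 7.5 s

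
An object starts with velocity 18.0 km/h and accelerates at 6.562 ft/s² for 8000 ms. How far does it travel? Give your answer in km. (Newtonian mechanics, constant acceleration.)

v₀ = 18.0 km/h × 0.2777777777777778 = 5.0 m/s
a = 6.562 ft/s² × 0.3048 = 2.0001 m/s²
t = 8000 ms × 0.001 = 8.0 s
d = v₀ × t + ½ × a × t² = 5.0 × 8.0 + 0.5 × 2.0001 × 8.0² = 104.003 m
d = 104.003 m / 1000.0 = 0.104 km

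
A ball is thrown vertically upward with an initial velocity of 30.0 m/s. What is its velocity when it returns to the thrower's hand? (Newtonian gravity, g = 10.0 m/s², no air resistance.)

By conservation of energy (no air resistance), the ball returns to the throw height with the same speed as launch, but directed downward.
|v_ground| = v₀ = 30.0 m/s
v_ground = 30.0 m/s (downward)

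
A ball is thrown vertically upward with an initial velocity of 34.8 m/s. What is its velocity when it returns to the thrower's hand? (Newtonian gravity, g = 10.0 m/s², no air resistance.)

By conservation of energy (no air resistance), the ball returns to the throw height with the same speed as launch, but directed downward.
|v_ground| = v₀ = 34.8 m/s
v_ground = 34.8 m/s (downward)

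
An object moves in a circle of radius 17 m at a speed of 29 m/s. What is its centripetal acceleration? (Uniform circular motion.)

a_c = v²/r = 29²/17 = 841/17 = 49.47 m/s²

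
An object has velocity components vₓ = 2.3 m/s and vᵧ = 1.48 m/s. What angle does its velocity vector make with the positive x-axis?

θ = arctan(vᵧ/vₓ) = arctan(1.48/2.3) = 32.76°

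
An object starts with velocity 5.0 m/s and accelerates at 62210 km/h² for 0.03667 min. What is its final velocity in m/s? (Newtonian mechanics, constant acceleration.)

a = 62210 km/h² × 7.716049382716049e-05 = 4.80015 m/s²
t = 0.03667 min × 60.0 = 2.2002 s
v = v₀ + a × t = 5.0 + 4.80015 × 2.2002 = 15.56 m/s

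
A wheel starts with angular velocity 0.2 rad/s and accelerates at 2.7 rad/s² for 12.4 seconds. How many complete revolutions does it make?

θ = ω₀t + ½αt² = 0.2×12.4 + ½×2.7×12.4² = 210.056 rad
Total revolutions = θ/(2π) = 210.056/(2π) = 33.43
Complete revolutions = ⌊33.43⌋ = 33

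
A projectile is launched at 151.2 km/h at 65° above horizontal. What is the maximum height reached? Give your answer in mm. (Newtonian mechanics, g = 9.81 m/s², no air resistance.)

v₀ = 151.2 km/h × 0.2777777777777778 = 42.0 m/s
H = v₀² × sin²(θ) / (2g) = 42.0² × sin(65°)² / (2 × 9.81) = 1764.0 × 0.821394 / 19.62 = 73.8501 m
H = 73.8501 m / 0.001 = 73850 mm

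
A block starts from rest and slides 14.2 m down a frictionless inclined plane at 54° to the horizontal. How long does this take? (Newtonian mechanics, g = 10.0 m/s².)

a = g sin(θ) = 10.0 × sin(54°) = 8.0902 m/s²
t = √(2d/a) = √(2 × 14.2 / 8.0902) = 1.87 s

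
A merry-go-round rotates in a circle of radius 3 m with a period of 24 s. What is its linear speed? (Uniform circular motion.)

v = 2πr/T = 2π×3/24 = 0.79 m/s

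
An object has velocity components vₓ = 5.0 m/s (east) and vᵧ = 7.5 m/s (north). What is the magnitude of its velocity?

|v| = √(vₓ² + vᵧ²) = √(5.0² + 7.5²) = √(81.25) = 9.01 m/s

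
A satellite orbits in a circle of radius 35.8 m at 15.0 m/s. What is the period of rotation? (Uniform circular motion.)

T = 2πr/v = 2π×35.8/15.0 = 15.0 s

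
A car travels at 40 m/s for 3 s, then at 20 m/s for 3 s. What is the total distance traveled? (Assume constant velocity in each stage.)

d₁ = v₁t₁ = 40 × 3 = 120 m
d₂ = v₂t₂ = 20 × 3 = 60 m
d_total = 120 + 60 = 180 m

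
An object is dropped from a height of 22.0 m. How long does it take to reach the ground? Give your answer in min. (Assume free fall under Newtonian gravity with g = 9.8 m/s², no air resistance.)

t = √(2h/g) = √(2 × 22.0 / 9.8) = 2.11891 s
t = 2.11891 s / 60.0 = 0.03532 min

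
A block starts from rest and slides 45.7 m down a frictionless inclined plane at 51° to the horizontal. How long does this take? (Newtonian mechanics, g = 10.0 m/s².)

a = g sin(θ) = 10.0 × sin(51°) = 7.7715 m/s²
t = √(2d/a) = √(2 × 45.7 / 7.7715) = 3.43 s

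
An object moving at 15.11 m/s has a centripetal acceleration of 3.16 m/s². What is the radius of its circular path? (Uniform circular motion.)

r = v²/a_c = 15.11²/3.16 = 72.25 m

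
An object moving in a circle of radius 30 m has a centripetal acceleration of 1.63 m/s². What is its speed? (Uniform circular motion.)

v = √(a_c × r) = √(1.63 × 30) = 6.99 m/s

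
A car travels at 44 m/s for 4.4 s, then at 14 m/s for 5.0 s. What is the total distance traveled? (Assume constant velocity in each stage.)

d₁ = v₁t₁ = 44 × 4.4 = 193.6 m
d₂ = v₂t₂ = 14 × 5.0 = 70.0 m
d_total = 193.6 + 70.0 = 263.6 m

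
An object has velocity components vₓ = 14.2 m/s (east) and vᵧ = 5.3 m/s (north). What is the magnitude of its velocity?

|v| = √(vₓ² + vᵧ²) = √(14.2² + 5.3²) = √(229.73) = 15.16 m/s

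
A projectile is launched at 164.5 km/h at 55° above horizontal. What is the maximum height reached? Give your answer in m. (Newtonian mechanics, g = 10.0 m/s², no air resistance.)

v₀ = 164.5 km/h × 0.2777777777777778 = 45.6944 m/s
H = v₀² × sin²(θ) / (2g) = 45.6944² × sin(55°)² / (2 × 10.0) = 2087.98 × 0.67101 / 20.0 = 70.05 m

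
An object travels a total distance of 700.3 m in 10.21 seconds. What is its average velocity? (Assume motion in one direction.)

v_avg = Δd / Δt = 700.3 / 10.21 = 68.59 m/s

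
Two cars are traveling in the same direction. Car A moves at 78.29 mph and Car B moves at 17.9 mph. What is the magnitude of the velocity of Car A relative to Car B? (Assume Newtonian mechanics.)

v_rel = |v_A - v_B| = |78.29 - 17.9| = 60.39 mph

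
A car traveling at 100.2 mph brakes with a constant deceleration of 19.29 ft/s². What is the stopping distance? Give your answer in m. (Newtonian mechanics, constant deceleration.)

v₀ = 100.2 mph × 0.44704 = 44.7934 m/s
a = 19.29 ft/s² × 0.3048 = 5.87959 m/s²
d = v₀² / (2a) = 44.7934² / (2 × 5.87959) = 2006.45 / 11.7592 = 170.6 m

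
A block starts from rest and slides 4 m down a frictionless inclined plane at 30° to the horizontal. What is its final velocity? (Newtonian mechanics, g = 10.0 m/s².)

a = g sin(θ) = 10.0 × sin(30°) = 5.0 m/s²
v = √(2ad) = √(2 × 5.0 × 4) = 6.32 m/s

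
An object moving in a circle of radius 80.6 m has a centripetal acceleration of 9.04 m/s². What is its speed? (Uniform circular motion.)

v = √(a_c × r) = √(9.04 × 80.6) = 26.99 m/s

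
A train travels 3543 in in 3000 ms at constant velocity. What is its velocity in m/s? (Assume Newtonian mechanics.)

d = 3543 in × 0.0254 = 89.9922 m
t = 3000 ms × 0.001 = 3.0 s
v = d / t = 89.9922 / 3.0 = 30.0 m/s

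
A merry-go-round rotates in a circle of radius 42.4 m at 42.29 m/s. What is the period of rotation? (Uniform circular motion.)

T = 2πr/v = 2π×42.4/42.29 = 6.3 s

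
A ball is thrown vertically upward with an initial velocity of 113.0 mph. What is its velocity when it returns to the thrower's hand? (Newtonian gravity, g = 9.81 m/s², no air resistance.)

By conservation of energy (no air resistance), the ball returns to the throw height with the same speed as launch, but directed downward.
|v_ground| = v₀ = 113.0 mph
v_ground = 113.0 mph (downward)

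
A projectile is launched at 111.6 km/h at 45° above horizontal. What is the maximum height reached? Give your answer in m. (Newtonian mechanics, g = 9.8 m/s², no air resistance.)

v₀ = 111.6 km/h × 0.2777777777777778 = 31.0 m/s
H = v₀² × sin²(θ) / (2g) = 31.0² × sin(45°)² / (2 × 9.8) = 961.0 × 0.5 / 19.6 = 24.52 m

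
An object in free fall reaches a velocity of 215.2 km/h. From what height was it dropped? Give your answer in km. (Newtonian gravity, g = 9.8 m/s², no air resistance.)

v = 215.2 km/h × 0.2777777777777778 = 59.7778 m/s
h = v² / (2g) = 59.7778² / (2 × 9.8) = 182.316 m
h = 182.316 m / 1000.0 = 0.1823 km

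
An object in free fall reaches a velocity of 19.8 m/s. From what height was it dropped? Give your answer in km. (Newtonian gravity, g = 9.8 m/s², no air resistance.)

h = v² / (2g) = 19.8² / (2 × 9.8) = 20.002 m
h = 20.002 m / 1000.0 = 0.02 km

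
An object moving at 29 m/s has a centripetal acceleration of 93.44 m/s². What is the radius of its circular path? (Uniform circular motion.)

r = v²/a_c = 29²/93.44 = 9.0 m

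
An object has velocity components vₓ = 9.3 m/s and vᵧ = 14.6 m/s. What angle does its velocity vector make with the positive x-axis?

θ = arctan(vᵧ/vₓ) = arctan(14.6/9.3) = 57.5°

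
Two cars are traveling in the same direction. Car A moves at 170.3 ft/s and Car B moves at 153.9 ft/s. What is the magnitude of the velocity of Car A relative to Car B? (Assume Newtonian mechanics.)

v_rel = |v_A - v_B| = |170.3 - 153.9| = 16.4 ft/s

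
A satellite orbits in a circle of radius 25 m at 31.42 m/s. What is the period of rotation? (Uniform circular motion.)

T = 2πr/v = 2π×25/31.42 = 5.0 s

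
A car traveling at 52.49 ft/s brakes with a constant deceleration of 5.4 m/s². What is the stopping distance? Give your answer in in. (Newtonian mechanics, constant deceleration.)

v₀ = 52.49 ft/s × 0.3048 = 15.999 m/s
d = v₀² / (2a) = 15.999² / (2 × 5.4) = 255.968 / 10.8 = 23.7007 m
d = 23.7007 m / 0.0254 = 933.1 in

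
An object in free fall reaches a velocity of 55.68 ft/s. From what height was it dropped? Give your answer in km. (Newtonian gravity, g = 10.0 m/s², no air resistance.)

v = 55.68 ft/s × 0.3048 = 16.9713 m/s
h = v² / (2g) = 16.9713² / (2 × 10.0) = 14.4013 m
h = 14.4013 m / 1000.0 = 0.0144 km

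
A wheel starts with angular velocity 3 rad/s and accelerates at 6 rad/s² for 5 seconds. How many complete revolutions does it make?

θ = ω₀t + ½αt² = 3×5 + ½×6×5² = 90.0 rad
Total revolutions = θ/(2π) = 90.0/(2π) = 14.32
Complete revolutions = ⌊14.32⌋ = 14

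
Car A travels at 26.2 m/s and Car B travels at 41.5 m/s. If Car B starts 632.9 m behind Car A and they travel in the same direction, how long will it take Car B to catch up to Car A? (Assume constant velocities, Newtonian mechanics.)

Relative speed: v_rel = 41.5 - 26.2 = 15.3 m/s
Time to catch: t = d₀/v_rel = 632.9/15.3 = 41.37 s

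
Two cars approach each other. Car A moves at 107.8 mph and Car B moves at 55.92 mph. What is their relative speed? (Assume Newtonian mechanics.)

v_rel = v_A + v_B = 107.8 + 55.92 = 163.72 mph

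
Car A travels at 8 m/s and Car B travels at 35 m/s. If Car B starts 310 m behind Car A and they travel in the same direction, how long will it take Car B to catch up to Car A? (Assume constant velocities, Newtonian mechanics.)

Relative speed: v_rel = 35 - 8 = 27 m/s
Time to catch: t = d₀/v_rel = 310/27 = 11.48 s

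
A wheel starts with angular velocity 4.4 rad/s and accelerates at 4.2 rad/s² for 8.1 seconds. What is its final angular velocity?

ω = ω₀ + αt = 4.4 + 4.2 × 8.1 = 38.42 rad/s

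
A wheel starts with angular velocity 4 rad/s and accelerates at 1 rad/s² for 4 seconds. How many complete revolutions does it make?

θ = ω₀t + ½αt² = 4×4 + ½×1×4² = 24.0 rad
Total revolutions = θ/(2π) = 24.0/(2π) = 3.82
Complete revolutions = ⌊3.82⌋ = 3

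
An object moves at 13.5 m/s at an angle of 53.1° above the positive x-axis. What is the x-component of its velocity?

vₓ = v cos(θ) = 13.5 × cos(53.1°) = 8.11 m/s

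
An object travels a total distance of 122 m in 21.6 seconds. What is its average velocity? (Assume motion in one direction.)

v_avg = Δd / Δt = 122 / 21.6 = 5.65 m/s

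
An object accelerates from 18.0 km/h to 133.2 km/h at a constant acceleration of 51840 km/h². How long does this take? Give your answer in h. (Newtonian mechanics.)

v₀ = 18.0 km/h × 0.2777777777777778 = 5.0 m/s
v = 133.2 km/h × 0.2777777777777778 = 37.0 m/s
a = 51840 km/h² × 7.716049382716049e-05 = 4.0 m/s²
t = (v - v₀) / a = (37.0 - 5.0) / 4.0 = 8.0 s
t = 8.0 s / 3600.0 = 0.002222 h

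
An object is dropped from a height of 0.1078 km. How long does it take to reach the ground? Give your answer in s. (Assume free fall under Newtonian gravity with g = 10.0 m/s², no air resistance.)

h = 0.1078 km × 1000.0 = 107.8 m
t = √(2h/g) = √(2 × 107.8 / 10.0) = 4.643 s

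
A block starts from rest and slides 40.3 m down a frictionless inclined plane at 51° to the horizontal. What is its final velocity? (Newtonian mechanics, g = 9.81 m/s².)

a = g sin(θ) = 9.81 × sin(51°) = 7.6238 m/s²
v = √(2ad) = √(2 × 7.6238 × 40.3) = 24.79 m/s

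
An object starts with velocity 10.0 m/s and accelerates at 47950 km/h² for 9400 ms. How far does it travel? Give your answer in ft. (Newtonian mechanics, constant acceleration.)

a = 47950 km/h² × 7.716049382716049e-05 = 3.69985 m/s²
t = 9400 ms × 0.001 = 9.4 s
d = v₀ × t + ½ × a × t² = 10.0 × 9.4 + 0.5 × 3.69985 × 9.4² = 257.459 m
d = 257.459 m / 0.3048 = 844.7 ft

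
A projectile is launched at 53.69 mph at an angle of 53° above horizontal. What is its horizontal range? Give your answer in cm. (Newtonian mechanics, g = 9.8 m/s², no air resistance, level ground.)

v₀ = 53.69 mph × 0.44704 = 24.0016 m/s
R = v₀² × sin(2θ) / g = 24.0016² × sin(2 × 53°) / 9.8 = 576.077 × 0.961262 / 9.8 = 56.5062 m
R = 56.5062 m / 0.01 = 5651 cm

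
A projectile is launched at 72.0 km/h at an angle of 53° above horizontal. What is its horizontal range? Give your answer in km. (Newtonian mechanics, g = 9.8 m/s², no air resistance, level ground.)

v₀ = 72.0 km/h × 0.2777777777777778 = 20.0 m/s
R = v₀² × sin(2θ) / g = 20.0² × sin(2 × 53°) / 9.8 = 400.0 × 0.961262 / 9.8 = 39.2352 m
R = 39.2352 m / 1000.0 = 0.03924 km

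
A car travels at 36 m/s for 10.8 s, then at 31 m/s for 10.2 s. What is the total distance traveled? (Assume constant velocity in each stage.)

d₁ = v₁t₁ = 36 × 10.8 = 388.8 m
d₂ = v₂t₂ = 31 × 10.2 = 316.2 m
d_total = 388.8 + 316.2 = 705.0 m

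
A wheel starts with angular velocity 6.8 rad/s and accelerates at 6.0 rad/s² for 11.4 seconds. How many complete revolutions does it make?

θ = ω₀t + ½αt² = 6.8×11.4 + ½×6.0×11.4² = 467.4 rad
Total revolutions = θ/(2π) = 467.4/(2π) = 74.39
Complete revolutions = ⌊74.39⌋ = 74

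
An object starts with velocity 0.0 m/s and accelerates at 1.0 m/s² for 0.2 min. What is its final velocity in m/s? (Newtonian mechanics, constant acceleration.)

t = 0.2 min × 60.0 = 12.0 s
v = v₀ + a × t = 0.0 + 1.0 × 12.0 = 12.0 m/s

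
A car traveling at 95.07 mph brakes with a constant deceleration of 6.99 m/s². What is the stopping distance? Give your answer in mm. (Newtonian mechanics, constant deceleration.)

v₀ = 95.07 mph × 0.44704 = 42.5001 m/s
d = v₀² / (2a) = 42.5001² / (2 × 6.99) = 1806.26 / 13.98 = 129.203 m
d = 129.203 m / 0.001 = 129200 mm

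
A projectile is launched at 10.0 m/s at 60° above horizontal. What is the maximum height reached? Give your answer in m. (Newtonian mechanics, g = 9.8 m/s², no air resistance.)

H = v₀² × sin²(θ) / (2g) = 10.0² × sin(60°)² / (2 × 9.8) = 100.0 × 0.75 / 19.6 = 3.827 m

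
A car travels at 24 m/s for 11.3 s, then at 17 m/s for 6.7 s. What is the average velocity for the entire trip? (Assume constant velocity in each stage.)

d₁ = v₁t₁ = 24 × 11.3 = 271.2 m
d₂ = v₂t₂ = 17 × 6.7 = 113.9 m
d_total = 385.1 m, t_total = 18.0 s
v_avg = d_total/t_total = 385.1/18.0 = 21.39 m/s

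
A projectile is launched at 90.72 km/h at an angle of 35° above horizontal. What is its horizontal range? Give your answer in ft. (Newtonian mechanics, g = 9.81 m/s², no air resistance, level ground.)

v₀ = 90.72 km/h × 0.2777777777777778 = 25.2 m/s
R = v₀² × sin(2θ) / g = 25.2² × sin(2 × 35°) / 9.81 = 635.04 × 0.939693 / 9.81 = 60.83 m
R = 60.83 m / 0.3048 = 199.6 ft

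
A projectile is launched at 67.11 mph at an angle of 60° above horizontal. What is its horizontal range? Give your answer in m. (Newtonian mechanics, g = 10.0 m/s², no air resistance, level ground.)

v₀ = 67.11 mph × 0.44704 = 30.0009 m/s
R = v₀² × sin(2θ) / g = 30.0009² × sin(2 × 60°) / 10.0 = 900.054 × 0.866025 / 10.0 = 77.95 m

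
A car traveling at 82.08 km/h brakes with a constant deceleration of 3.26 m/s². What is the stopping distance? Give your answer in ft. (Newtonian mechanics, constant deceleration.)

v₀ = 82.08 km/h × 0.2777777777777778 = 22.8 m/s
d = v₀² / (2a) = 22.8² / (2 × 3.26) = 519.84 / 6.52 = 79.7301 m
d = 79.7301 m / 0.3048 = 261.6 ft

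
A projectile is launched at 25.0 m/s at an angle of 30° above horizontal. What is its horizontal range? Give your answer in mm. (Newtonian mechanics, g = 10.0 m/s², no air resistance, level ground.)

R = v₀² × sin(2θ) / g = 25.0² × sin(2 × 30°) / 10.0 = 625.0 × 0.866025 / 10.0 = 54.1266 m
R = 54.1266 m / 0.001 = 54130 mm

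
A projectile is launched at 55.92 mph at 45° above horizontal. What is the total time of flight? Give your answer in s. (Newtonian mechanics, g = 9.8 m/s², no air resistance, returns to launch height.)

v₀ = 55.92 mph × 0.44704 = 24.9985 m/s
T = 2 × v₀ × sin(θ) / g = 2 × 24.9985 × sin(45°) / 9.8 = 2 × 24.9985 × 0.707107 / 9.8 = 3.607 s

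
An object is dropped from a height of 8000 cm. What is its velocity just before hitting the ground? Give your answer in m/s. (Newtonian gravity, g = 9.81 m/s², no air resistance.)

h = 8000 cm × 0.01 = 80.0 m
v = √(2gh) = √(2 × 9.81 × 80.0) = 39.62 m/s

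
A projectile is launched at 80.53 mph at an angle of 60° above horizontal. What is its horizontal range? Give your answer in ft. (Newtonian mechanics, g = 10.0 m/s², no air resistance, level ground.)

v₀ = 80.53 mph × 0.44704 = 36.0001 m/s
R = v₀² × sin(2θ) / g = 36.0001² × sin(2 × 60°) / 10.0 = 1296.01 × 0.866025 / 10.0 = 112.238 m
R = 112.238 m / 0.3048 = 368.2 ft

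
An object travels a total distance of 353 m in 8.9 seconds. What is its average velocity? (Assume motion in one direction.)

v_avg = Δd / Δt = 353 / 8.9 = 39.66 m/s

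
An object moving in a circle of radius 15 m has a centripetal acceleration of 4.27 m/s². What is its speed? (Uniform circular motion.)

v = √(a_c × r) = √(4.27 × 15) = 8.0 m/s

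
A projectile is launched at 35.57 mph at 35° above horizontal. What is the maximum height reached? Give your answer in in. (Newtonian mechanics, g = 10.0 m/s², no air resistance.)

v₀ = 35.57 mph × 0.44704 = 15.9012 m/s
H = v₀² × sin²(θ) / (2g) = 15.9012² × sin(35°)² / (2 × 10.0) = 252.848 × 0.32899 / 20.0 = 4.15922 m
H = 4.15922 m / 0.0254 = 163.7 in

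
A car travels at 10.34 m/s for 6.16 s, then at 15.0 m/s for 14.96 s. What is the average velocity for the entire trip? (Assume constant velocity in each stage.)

d₁ = v₁t₁ = 10.34 × 6.16 = 63.6944 m
d₂ = v₂t₂ = 15.0 × 14.96 = 224.4 m
d_total = 288.0944 m, t_total = 21.12 s
v_avg = d_total/t_total = 288.0944/21.12 = 13.64 m/s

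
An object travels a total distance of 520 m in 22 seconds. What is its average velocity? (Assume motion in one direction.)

v_avg = Δd / Δt = 520 / 22 = 23.64 m/s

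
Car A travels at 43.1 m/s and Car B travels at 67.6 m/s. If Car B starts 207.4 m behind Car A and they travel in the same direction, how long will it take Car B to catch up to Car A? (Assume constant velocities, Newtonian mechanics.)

Relative speed: v_rel = 67.6 - 43.1 = 24.5 m/s
Time to catch: t = d₀/v_rel = 207.4/24.5 = 8.47 s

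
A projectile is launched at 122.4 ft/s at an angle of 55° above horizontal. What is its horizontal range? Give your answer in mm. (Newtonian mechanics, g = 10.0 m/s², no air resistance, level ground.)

v₀ = 122.4 ft/s × 0.3048 = 37.3075 m/s
R = v₀² × sin(2θ) / g = 37.3075² × sin(2 × 55°) / 10.0 = 1391.85 × 0.939693 / 10.0 = 130.791 m
R = 130.791 m / 0.001 = 130800 mm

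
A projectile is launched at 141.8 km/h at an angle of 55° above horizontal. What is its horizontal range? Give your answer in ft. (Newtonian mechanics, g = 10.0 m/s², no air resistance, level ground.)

v₀ = 141.8 km/h × 0.2777777777777778 = 39.3889 m/s
R = v₀² × sin(2θ) / g = 39.3889² × sin(2 × 55°) / 10.0 = 1551.49 × 0.939693 / 10.0 = 145.792 m
R = 145.792 m / 0.3048 = 478.3 ft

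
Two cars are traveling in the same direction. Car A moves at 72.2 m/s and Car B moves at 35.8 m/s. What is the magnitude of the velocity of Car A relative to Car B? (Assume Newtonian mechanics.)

v_rel = |v_A - v_B| = |72.2 - 35.8| = 36.4 m/s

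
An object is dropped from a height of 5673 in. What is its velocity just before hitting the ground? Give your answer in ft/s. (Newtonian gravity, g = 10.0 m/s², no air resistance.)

h = 5673 in × 0.0254 = 144.094 m
v = √(2gh) = √(2 × 10.0 × 144.094) = 53.6831 m/s
v = 53.6831 m/s / 0.3048 = 176.1 ft/s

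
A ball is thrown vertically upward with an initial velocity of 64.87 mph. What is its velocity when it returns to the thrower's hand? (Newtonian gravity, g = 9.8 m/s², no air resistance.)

By conservation of energy (no air resistance), the ball returns to the throw height with the same speed as launch, but directed downward.
|v_ground| = v₀ = 64.87 mph
v_ground = 64.87 mph (downward)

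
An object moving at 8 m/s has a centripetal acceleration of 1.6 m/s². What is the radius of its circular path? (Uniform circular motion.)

r = v²/a_c = 8²/1.6 = 40.0 m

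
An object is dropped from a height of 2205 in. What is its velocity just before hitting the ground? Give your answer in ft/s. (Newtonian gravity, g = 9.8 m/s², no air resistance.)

h = 2205 in × 0.0254 = 56.007 m
v = √(2gh) = √(2 × 9.8 × 56.007) = 33.1321 m/s
v = 33.1321 m/s / 0.3048 = 108.7 ft/s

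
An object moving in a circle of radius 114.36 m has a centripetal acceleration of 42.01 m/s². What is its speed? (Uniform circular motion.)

v = √(a_c × r) = √(42.01 × 114.36) = 69.31 m/s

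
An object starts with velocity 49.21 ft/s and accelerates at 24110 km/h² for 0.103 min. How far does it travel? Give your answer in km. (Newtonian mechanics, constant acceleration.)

v₀ = 49.21 ft/s × 0.3048 = 14.9992 m/s
a = 24110 km/h² × 7.716049382716049e-05 = 1.86034 m/s²
t = 0.103 min × 60.0 = 6.18 s
d = v₀ × t + ½ × a × t² = 14.9992 × 6.18 + 0.5 × 1.86034 × 6.18² = 128.22 m
d = 128.22 m / 1000.0 = 0.1282 km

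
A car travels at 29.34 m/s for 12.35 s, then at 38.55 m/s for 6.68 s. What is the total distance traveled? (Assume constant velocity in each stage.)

d₁ = v₁t₁ = 29.34 × 12.35 = 362.349 m
d₂ = v₂t₂ = 38.55 × 6.68 = 257.514 m
d_total = 362.349 + 257.514 = 619.86 m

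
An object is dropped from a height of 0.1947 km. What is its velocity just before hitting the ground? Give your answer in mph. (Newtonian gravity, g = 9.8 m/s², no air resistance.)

h = 0.1947 km × 1000.0 = 194.7 m
v = √(2gh) = √(2 × 9.8 × 194.7) = 61.7748 m/s
v = 61.7748 m/s / 0.44704 = 138.2 mph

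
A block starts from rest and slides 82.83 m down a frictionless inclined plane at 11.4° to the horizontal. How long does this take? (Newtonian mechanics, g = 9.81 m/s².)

a = g sin(θ) = 9.81 × sin(11.4°) = 1.939 m/s²
t = √(2d/a) = √(2 × 82.83 / 1.939) = 9.24 s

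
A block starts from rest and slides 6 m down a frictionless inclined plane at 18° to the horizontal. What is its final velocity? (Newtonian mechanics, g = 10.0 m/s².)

a = g sin(θ) = 10.0 × sin(18°) = 3.0902 m/s²
v = √(2ad) = √(2 × 3.0902 × 6) = 6.09 m/s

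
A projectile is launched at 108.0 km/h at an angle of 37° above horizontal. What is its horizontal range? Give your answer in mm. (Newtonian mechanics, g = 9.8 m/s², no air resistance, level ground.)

v₀ = 108.0 km/h × 0.2777777777777778 = 30.0 m/s
R = v₀² × sin(2θ) / g = 30.0² × sin(2 × 37°) / 9.8 = 900.0 × 0.961262 / 9.8 = 88.2792 m
R = 88.2792 m / 0.001 = 88280 mm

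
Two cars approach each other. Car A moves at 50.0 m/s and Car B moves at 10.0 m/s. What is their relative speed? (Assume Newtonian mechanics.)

v_rel = v_A + v_B = 50.0 + 10.0 = 60.0 m/s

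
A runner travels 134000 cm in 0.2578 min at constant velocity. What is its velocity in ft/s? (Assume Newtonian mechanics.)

d = 134000 cm × 0.01 = 1340.0 m
t = 0.2578 min × 60.0 = 15.468 s
v = d / t = 1340.0 / 15.468 = 86.6305 m/s
v = 86.6305 m/s / 0.3048 = 284.2 ft/s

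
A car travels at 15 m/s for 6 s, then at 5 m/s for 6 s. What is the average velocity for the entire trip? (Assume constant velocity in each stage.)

d₁ = v₁t₁ = 15 × 6 = 90 m
d₂ = v₂t₂ = 5 × 6 = 30 m
d_total = 120 m, t_total = 12 s
v_avg = d_total/t_total = 120/12 = 10.0 m/s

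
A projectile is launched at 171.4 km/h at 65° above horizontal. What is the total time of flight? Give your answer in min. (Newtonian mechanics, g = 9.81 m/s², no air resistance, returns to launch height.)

v₀ = 171.4 km/h × 0.2777777777777778 = 47.6111 m/s
T = 2 × v₀ × sin(θ) / g = 2 × 47.6111 × sin(65°) / 9.81 = 2 × 47.6111 × 0.906308 / 9.81 = 8.79721 s
T = 8.79721 s / 60.0 = 0.1466 min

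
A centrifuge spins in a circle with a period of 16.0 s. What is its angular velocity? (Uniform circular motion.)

ω = 2π/T = 2π/16.0 = 0.3927 rad/s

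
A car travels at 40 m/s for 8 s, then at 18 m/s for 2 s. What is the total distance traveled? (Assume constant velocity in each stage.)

d₁ = v₁t₁ = 40 × 8 = 320 m
d₂ = v₂t₂ = 18 × 2 = 36 m
d_total = 320 + 36 = 356 m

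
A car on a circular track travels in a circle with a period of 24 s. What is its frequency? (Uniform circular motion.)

f = 1/T = 1/24 = 0.0417 Hz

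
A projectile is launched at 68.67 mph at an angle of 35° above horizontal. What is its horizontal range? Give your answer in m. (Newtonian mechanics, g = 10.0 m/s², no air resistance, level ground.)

v₀ = 68.67 mph × 0.44704 = 30.6982 m/s
R = v₀² × sin(2θ) / g = 30.6982² × sin(2 × 35°) / 10.0 = 942.379 × 0.939693 / 10.0 = 88.55 m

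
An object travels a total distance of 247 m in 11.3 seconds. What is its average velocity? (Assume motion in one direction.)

v_avg = Δd / Δt = 247 / 11.3 = 21.86 m/s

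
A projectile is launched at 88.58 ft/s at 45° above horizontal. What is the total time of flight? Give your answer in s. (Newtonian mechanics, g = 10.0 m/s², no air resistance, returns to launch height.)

v₀ = 88.58 ft/s × 0.3048 = 26.9992 m/s
T = 2 × v₀ × sin(θ) / g = 2 × 26.9992 × sin(45°) / 10.0 = 2 × 26.9992 × 0.707107 / 10.0 = 3.818 s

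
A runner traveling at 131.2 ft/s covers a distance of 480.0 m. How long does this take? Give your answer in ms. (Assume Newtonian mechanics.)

v = 131.2 ft/s × 0.3048 = 39.9898 m/s
t = d / v = 480.0 / 39.9898 = 12.0031 s
t = 12.0031 s / 0.001 = 12000 ms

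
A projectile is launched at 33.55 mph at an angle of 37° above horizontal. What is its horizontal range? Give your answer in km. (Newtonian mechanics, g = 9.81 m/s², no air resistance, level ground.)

v₀ = 33.55 mph × 0.44704 = 14.9982 m/s
R = v₀² × sin(2θ) / g = 14.9982² × sin(2 × 37°) / 9.81 = 224.946 × 0.961262 / 9.81 = 22.042 m
R = 22.042 m / 1000.0 = 0.02204 km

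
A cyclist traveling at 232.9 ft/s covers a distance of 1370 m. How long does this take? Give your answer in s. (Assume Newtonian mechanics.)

v = 232.9 ft/s × 0.3048 = 70.9879 m/s
t = d / v = 1370 / 70.9879 = 19.3 s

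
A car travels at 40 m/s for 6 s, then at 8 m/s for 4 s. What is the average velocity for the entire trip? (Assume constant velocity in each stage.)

d₁ = v₁t₁ = 40 × 6 = 240 m
d₂ = v₂t₂ = 8 × 4 = 32 m
d_total = 272 m, t_total = 10 s
v_avg = d_total/t_total = 272/10 = 27.2 m/s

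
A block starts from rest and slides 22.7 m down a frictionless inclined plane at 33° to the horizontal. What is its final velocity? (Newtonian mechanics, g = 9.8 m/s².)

a = g sin(θ) = 9.8 × sin(33°) = 5.3375 m/s²
v = √(2ad) = √(2 × 5.3375 × 22.7) = 15.57 m/s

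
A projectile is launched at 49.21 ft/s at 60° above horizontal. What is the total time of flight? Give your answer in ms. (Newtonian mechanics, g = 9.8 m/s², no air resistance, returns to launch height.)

v₀ = 49.21 ft/s × 0.3048 = 14.9992 m/s
T = 2 × v₀ × sin(θ) / g = 2 × 14.9992 × sin(60°) / 9.8 = 2 × 14.9992 × 0.866025 / 9.8 = 2.65096 s
T = 2.65096 s / 0.001 = 2651 ms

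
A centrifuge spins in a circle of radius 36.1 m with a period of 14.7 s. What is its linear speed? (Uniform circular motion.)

v = 2πr/T = 2π×36.1/14.7 = 15.43 m/s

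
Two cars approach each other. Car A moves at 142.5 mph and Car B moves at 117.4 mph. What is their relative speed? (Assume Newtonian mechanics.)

v_rel = v_A + v_B = 142.5 + 117.4 = 259.9 mph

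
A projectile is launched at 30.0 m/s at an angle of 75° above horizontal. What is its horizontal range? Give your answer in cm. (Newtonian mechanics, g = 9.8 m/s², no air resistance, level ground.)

R = v₀² × sin(2θ) / g = 30.0² × sin(2 × 75°) / 9.8 = 900.0 × 0.5 / 9.8 = 45.9184 m
R = 45.9184 m / 0.01 = 4592 cm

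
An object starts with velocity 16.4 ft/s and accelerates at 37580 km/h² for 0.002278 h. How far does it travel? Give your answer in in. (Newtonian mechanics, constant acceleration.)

v₀ = 16.4 ft/s × 0.3048 = 4.99872 m/s
a = 37580 km/h² × 7.716049382716049e-05 = 2.89969 m/s²
t = 0.002278 h × 3600.0 = 8.2008 s
d = v₀ × t + ½ × a × t² = 4.99872 × 8.2008 + 0.5 × 2.89969 × 8.2008² = 138.5 m
d = 138.5 m / 0.0254 = 5453 in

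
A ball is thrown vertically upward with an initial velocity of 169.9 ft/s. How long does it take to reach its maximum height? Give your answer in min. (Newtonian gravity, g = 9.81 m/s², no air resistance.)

v₀ = 169.9 ft/s × 0.3048 = 51.7855 m/s
t_up = v₀ / g = 51.7855 / 9.81 = 5.27885 s
t_up = 5.27885 s / 60.0 = 0.08798 min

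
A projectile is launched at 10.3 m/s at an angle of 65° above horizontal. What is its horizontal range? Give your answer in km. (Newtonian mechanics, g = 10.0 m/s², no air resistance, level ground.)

R = v₀² × sin(2θ) / g = 10.3² × sin(2 × 65°) / 10.0 = 106.09 × 0.766044 / 10.0 = 8.12696 m
R = 8.12696 m / 1000.0 = 0.008127 km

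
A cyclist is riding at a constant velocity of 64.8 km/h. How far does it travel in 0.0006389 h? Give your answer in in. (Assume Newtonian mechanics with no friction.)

v = 64.8 km/h × 0.2777777777777778 = 18.0 m/s
t = 0.0006389 h × 3600.0 = 2.30004 s
d = v × t = 18.0 × 2.30004 = 41.4007 m
d = 41.4007 m / 0.0254 = 1630 in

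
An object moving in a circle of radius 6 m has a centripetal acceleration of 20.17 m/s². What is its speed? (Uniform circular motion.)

v = √(a_c × r) = √(20.17 × 6) = 11.0 m/s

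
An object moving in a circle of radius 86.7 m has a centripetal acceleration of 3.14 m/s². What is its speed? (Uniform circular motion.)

v = √(a_c × r) = √(3.14 × 86.7) = 16.5 m/s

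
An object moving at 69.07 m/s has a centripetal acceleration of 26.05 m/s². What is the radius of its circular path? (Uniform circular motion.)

r = v²/a_c = 69.07²/26.05 = 183.13 m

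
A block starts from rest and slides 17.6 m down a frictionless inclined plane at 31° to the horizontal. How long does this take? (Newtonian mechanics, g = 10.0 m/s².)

a = g sin(θ) = 10.0 × sin(31°) = 5.1504 m/s²
t = √(2d/a) = √(2 × 17.6 / 5.1504) = 2.61 s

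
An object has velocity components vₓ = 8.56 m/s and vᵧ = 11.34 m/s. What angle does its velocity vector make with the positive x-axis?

θ = arctan(vᵧ/vₓ) = arctan(11.34/8.56) = 52.95°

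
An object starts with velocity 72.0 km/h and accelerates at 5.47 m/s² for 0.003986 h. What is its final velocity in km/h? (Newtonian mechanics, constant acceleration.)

v₀ = 72.0 km/h × 0.2777777777777778 = 20.0 m/s
t = 0.003986 h × 3600.0 = 14.3496 s
v = v₀ + a × t = 20.0 + 5.47 × 14.3496 = 98.4923 m/s
v = 98.4923 m/s / 0.2777777777777778 = 354.6 km/h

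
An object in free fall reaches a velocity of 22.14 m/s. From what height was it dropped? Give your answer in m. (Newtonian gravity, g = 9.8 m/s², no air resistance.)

h = v² / (2g) = 22.14² / (2 × 9.8) = 25.01 m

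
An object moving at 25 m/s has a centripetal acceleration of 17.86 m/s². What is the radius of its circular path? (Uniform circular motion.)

r = v²/a_c = 25²/17.86 = 34.99 m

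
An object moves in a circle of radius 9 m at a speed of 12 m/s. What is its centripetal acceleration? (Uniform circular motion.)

a_c = v²/r = 12²/9 = 144/9 = 16.0 m/s²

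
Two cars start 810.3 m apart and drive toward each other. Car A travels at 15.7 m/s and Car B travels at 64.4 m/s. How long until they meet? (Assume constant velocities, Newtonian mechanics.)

Combined speed: v_combined = 15.7 + 64.4 = 80.1 m/s
Time to meet: t = d/v_combined = 810.3/80.1 = 10.12 s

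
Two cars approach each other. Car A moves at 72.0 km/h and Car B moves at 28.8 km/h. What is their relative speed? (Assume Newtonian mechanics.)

v_rel = v_A + v_B = 72.0 + 28.8 = 100.8 km/h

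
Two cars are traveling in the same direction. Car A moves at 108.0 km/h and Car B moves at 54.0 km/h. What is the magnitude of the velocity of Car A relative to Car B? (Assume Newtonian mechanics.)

v_rel = |v_A - v_B| = |108.0 - 54.0| = 54.0 km/h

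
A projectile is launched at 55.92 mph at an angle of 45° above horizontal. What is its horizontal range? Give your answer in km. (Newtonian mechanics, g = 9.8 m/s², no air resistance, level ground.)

v₀ = 55.92 mph × 0.44704 = 24.9985 m/s
R = v₀² × sin(2θ) / g = 24.9985² × sin(2 × 45°) / 9.8 = 624.925 × 1.0 / 9.8 = 63.7679 m
R = 63.7679 m / 1000.0 = 0.06377 km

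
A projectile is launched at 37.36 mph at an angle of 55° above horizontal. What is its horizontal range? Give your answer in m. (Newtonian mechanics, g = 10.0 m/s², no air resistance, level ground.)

v₀ = 37.36 mph × 0.44704 = 16.7014 m/s
R = v₀² × sin(2θ) / g = 16.7014² × sin(2 × 55°) / 10.0 = 278.937 × 0.939693 / 10.0 = 26.21 m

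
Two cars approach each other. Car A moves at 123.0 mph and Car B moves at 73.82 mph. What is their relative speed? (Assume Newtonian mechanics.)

v_rel = v_A + v_B = 123.0 + 73.82 = 196.82 mph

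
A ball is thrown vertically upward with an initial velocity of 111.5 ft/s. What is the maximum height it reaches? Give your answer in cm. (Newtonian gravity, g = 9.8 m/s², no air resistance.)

v₀ = 111.5 ft/s × 0.3048 = 33.9852 m/s
h_max = v₀² / (2g) = 33.9852² / (2 × 9.8) = 1154.99 / 19.6 = 58.9281 m
h_max = 58.9281 m / 0.01 = 5893 cm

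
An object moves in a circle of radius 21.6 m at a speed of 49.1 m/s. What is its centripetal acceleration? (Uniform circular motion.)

a_c = v²/r = 49.1²/21.6 = 2410.81/21.6 = 111.61 m/s²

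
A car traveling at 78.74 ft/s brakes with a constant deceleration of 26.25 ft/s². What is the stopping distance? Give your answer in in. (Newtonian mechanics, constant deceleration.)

v₀ = 78.74 ft/s × 0.3048 = 24.0 m/s
a = 26.25 ft/s² × 0.3048 = 8.001 m/s²
d = v₀² / (2a) = 24.0² / (2 × 8.001) = 576.0 / 16.002 = 35.9955 m
d = 35.9955 m / 0.0254 = 1417 in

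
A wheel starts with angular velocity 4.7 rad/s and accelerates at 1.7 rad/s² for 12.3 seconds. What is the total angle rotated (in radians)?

θ = ω₀t + ½αt² = 4.7×12.3 + ½×1.7×12.3² = 186.41 rad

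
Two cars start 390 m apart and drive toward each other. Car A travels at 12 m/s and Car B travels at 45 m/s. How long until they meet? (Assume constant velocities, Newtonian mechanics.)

Combined speed: v_combined = 12 + 45 = 57 m/s
Time to meet: t = d/v_combined = 390/57 = 6.84 s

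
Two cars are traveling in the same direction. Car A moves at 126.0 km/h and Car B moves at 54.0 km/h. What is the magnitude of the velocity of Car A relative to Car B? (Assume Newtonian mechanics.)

v_rel = |v_A - v_B| = |126.0 - 54.0| = 72.0 km/h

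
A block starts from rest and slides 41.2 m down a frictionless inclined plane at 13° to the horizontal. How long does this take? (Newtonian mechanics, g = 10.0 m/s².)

a = g sin(θ) = 10.0 × sin(13°) = 2.2495 m/s²
t = √(2d/a) = √(2 × 41.2 / 2.2495) = 6.05 s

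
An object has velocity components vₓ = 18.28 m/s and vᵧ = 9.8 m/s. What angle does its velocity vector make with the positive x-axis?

θ = arctan(vᵧ/vₓ) = arctan(9.8/18.28) = 28.2°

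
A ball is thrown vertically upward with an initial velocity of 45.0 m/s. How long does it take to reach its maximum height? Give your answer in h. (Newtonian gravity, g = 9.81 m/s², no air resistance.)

t_up = v₀ / g = 45.0 / 9.81 = 4.58716 s
t_up = 4.58716 s / 3600.0 = 0.001274 h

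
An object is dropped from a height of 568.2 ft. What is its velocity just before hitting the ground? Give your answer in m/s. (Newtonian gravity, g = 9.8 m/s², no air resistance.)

h = 568.2 ft × 0.3048 = 173.187 m
v = √(2gh) = √(2 × 9.8 × 173.187) = 58.26 m/s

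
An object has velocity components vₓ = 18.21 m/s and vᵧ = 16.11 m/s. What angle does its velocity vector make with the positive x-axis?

θ = arctan(vᵧ/vₓ) = arctan(16.11/18.21) = 41.5°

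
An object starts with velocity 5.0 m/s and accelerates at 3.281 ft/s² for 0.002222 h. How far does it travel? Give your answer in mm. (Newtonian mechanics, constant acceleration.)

a = 3.281 ft/s² × 0.3048 = 1.00005 m/s²
t = 0.002222 h × 3600.0 = 7.9992 s
d = v₀ × t + ½ × a × t² = 5.0 × 7.9992 + 0.5 × 1.00005 × 7.9992² = 71.9912 m
d = 71.9912 m / 0.001 = 71990 mm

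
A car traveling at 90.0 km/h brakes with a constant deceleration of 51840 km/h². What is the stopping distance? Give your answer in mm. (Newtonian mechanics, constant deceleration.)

v₀ = 90.0 km/h × 0.2777777777777778 = 25.0 m/s
a = 51840 km/h² × 7.716049382716049e-05 = 4.0 m/s²
d = v₀² / (2a) = 25.0² / (2 × 4.0) = 625.0 / 8.0 = 78.125 m
d = 78.125 m / 0.001 = 78120 mm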